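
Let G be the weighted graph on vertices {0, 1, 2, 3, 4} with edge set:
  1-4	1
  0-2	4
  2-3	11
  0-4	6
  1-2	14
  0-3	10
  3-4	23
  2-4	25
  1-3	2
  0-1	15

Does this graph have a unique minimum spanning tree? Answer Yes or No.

Kruskal: consider edges lightest-first.
1-4 (1): add. Components now {0} {1,4} {2} {3}
1-3 (2): add. Components now {0} {1,3,4} {2}
0-2 (4): add. Components now {0,2} {1,3,4}
0-4 (6): add. Components now {0,1,2,3,4}
Every non-tree edge has weight strictly greater than the heaviest edge on the tree path between its endpoints, so the MST is unique.

Yes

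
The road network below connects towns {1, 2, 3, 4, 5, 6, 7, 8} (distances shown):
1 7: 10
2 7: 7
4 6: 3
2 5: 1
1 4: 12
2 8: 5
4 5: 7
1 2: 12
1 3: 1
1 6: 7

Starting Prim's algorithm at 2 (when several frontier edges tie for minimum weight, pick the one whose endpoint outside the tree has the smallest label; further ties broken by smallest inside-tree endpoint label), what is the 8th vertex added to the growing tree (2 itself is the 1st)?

7

Grow the tree from 2 using Prim:
Step 1: frontier [2 5 1, 2 8 5, 2 7 7, 1 2 12] → take 2 5 (1); add 5.
Step 2: frontier [2 8 5, 2 7 7, 1 2 12, 4 5 7] → take 2 8 (5); add 8.
Step 3: frontier [2 7 7, 1 2 12, 4 5 7] → take 4 5 (7); add 4.
Step 4: frontier [2 7 7, 1 2 12, 4 6 3, 1 4 12] → take 4 6 (3); add 6.
Step 5: frontier [2 7 7, 1 2 12, 1 4 12, 1 6 7] → take 1 6 (7); add 1.
Step 6: frontier [1 3 1, 1 7 10, 2 7 7] → take 1 3 (1); add 3.
Step 7: frontier [1 7 10, 2 7 7] → take 2 7 (7); add 7.
Vertex order: 2, 5, 8, 4, 6, 1, 3, 7. The 8th vertex is 7.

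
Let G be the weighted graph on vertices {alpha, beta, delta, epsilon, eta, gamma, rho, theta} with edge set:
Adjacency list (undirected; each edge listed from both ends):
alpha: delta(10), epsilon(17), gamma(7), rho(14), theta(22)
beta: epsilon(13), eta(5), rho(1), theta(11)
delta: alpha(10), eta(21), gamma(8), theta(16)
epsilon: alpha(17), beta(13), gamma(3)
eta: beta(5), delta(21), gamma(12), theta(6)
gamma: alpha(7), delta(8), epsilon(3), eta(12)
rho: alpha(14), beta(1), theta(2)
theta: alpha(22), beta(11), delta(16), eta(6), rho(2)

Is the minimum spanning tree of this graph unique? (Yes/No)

Yes

Sort edges by weight, then run Kruskal:
beta–rho (1): add — endpoints in different components.
rho–theta (2): add — endpoints in different components.
epsilon–gamma (3): add — endpoints in different components.
beta–eta (5): add — endpoints in different components.
eta–theta (6): skip — theta and eta already connected.
alpha–gamma (7): add — endpoints in different components.
delta–gamma (8): add — endpoints in different components.
alpha–delta (10): skip — delta and alpha already connected.
beta–theta (11): skip — beta and theta already connected.
eta–gamma (12): add — endpoints in different components.
Every non-tree edge has weight strictly greater than the heaviest edge on the tree path between its endpoints, so the MST is unique.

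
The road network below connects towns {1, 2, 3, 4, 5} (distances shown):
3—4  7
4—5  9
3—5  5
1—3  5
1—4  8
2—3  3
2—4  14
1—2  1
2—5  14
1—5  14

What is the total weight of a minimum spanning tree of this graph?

Sort edges by weight, then run Kruskal:
1—2 (1): add — endpoints in different components.
2—3 (3): add — endpoints in different components.
1—3 (5): skip — 1 and 3 already connected.
3—5 (5): add — endpoints in different components.
3—4 (7): add — endpoints in different components.
MST edges: 1—2, 2—3, 3—5, 3—4; total weight 1+3+5+7 = 16.

16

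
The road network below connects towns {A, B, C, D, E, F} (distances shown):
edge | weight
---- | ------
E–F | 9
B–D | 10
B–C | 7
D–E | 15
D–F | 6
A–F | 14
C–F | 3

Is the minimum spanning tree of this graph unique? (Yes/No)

Yes

Sort edges by weight, then run Kruskal:
C–F (3): add. Components now {A} {B} {C,F} {D} {E}
D–F (6): add. Components now {A} {B} {C,D,F} {E}
B–C (7): add. Components now {A} {B,C,D,F} {E}
E–F (9): add. Components now {A} {B,C,D,E,F}
B–D (10): skip — B and D already connected.
A–F (14): add. Components now {A,B,C,D,E,F}
Every non-tree edge has weight strictly greater than the heaviest edge on the tree path between its endpoints, so the MST is unique.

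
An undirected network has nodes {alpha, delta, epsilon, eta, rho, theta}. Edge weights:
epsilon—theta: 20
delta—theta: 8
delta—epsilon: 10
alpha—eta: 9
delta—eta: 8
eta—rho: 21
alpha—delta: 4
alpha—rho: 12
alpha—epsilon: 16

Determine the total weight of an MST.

Kruskal: consider edges lightest-first.
alpha—delta (4): add — endpoints in different components.
delta—eta (8): add — endpoints in different components.
delta—theta (8): add — endpoints in different components.
alpha—eta (9): skip — eta and alpha already connected.
delta—epsilon (10): add — endpoints in different components.
alpha—rho (12): add — endpoints in different components.
MST edges: alpha—delta, delta—eta, delta—theta, delta—epsilon, alpha—rho; total weight 4+8+8+10+12 = 42.

42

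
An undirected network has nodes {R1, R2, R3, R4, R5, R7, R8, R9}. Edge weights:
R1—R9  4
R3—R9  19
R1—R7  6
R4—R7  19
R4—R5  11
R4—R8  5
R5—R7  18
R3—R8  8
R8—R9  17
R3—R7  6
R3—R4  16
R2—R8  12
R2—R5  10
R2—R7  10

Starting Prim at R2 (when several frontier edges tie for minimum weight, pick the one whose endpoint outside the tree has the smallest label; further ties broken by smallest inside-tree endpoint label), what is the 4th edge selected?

Prim's algorithm from R2:
Step 1: cheapest edge leaving the tree is R2—R5 (10); add R5.
Step 2: cheapest edge leaving the tree is R2—R7 (10); add R7.
Step 3: cheapest edge leaving the tree is R1—R7 (6); add R1.
Step 4: cheapest edge leaving the tree is R1—R9 (4); add R9.
Step 5: cheapest edge leaving the tree is R3—R7 (6); add R3.
Step 6: cheapest edge leaving the tree is R3—R8 (8); add R8.
Step 7: cheapest edge leaving the tree is R4—R8 (5); add R4.
The 4th edge added is R1—R9.

R1-R9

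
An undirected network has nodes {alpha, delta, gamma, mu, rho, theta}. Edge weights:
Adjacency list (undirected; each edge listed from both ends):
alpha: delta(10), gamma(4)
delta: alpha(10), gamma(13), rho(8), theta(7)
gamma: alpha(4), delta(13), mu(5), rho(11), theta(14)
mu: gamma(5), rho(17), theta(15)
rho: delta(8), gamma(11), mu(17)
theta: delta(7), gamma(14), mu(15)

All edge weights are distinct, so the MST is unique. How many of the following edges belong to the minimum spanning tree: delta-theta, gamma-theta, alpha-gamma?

2

Kruskal: consider edges lightest-first.
alpha-gamma (4): add — endpoints in different components.
gamma-mu (5): add — endpoints in different components.
delta-theta (7): add — endpoints in different components.
delta-rho (8): add — endpoints in different components.
alpha-delta (10): add — endpoints in different components.
MST edge set: {alpha-gamma, gamma-mu, delta-theta, delta-rho, alpha-delta}.
Of the listed edges, {delta-theta, alpha-gamma} are in the MST → 2.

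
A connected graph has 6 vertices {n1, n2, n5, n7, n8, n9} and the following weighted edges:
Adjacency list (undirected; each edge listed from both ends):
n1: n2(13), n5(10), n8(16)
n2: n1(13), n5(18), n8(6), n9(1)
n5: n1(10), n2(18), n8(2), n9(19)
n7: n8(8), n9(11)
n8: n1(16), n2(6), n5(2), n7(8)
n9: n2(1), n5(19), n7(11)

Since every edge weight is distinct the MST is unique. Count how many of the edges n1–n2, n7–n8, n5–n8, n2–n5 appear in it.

2

Kruskal: consider edges lightest-first.
n2–n9 (1): add — endpoints in different components.
n5–n8 (2): add — endpoints in different components.
n2–n8 (6): add — endpoints in different components.
n7–n8 (8): add — endpoints in different components.
n1–n5 (10): add — endpoints in different components.
MST edge set: {n2–n9, n5–n8, n2–n8, n7–n8, n1–n5}.
Of the listed edges, {n7–n8, n5–n8} are in the MST → 2.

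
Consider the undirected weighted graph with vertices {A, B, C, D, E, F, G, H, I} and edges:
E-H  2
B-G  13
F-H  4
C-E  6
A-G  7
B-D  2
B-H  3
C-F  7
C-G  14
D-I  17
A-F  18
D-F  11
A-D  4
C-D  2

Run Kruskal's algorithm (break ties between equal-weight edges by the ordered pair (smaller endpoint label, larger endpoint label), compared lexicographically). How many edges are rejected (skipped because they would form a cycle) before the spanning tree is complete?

5

Kruskal: consider edges lightest-first.
B-D (2): add — endpoints in different components.
C-D (2): add — endpoints in different components.
E-H (2): add — endpoints in different components.
B-H (3): add — endpoints in different components.
A-D (4): add — endpoints in different components.
F-H (4): add — endpoints in different components.
C-E (6): skip — C and E already connected.
A-G (7): add — endpoints in different components.
C-F (7): skip — C and F already connected.
D-F (11): skip — D and F already connected.
B-G (13): skip — B and G already connected.
C-G (14): skip — C and G already connected.
D-I (17): add — endpoints in different components.
Edges rejected before the tree was complete: 5.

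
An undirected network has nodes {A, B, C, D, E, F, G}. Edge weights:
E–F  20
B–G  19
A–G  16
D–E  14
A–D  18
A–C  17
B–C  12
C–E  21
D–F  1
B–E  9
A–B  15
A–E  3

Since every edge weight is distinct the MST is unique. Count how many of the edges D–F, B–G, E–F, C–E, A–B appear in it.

1

Kruskal's algorithm — process edges by increasing weight (ties by edge label):
D–F (1): add — endpoints in different components.
A–E (3): add — endpoints in different components.
B–E (9): add — endpoints in different components.
B–C (12): add — endpoints in different components.
D–E (14): add — endpoints in different components.
A–B (15): skip — A and B already connected.
A–G (16): add — endpoints in different components.
MST edge set: {D–F, A–E, B–E, B–C, D–E, A–G}.
Of the listed edges, {D–F} are in the MST → 1.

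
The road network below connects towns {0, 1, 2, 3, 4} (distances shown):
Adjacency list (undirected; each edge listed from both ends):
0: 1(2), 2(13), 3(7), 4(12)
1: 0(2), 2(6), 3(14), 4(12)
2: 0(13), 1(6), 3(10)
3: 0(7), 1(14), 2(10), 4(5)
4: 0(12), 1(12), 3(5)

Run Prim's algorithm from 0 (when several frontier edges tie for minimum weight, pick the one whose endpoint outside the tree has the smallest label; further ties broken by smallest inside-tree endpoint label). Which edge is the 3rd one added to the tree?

Prim's algorithm from 0:
Step 1: frontier [0–1 2, 0–3 7, 0–4 12, 0–2 13] → take 0–1 (2); add 1.
Step 2: frontier [0–3 7, 0–4 12, 0–2 13, 1–2 6, 1–4 12, 1–3 14] → take 1–2 (6); add 2.
Step 3: frontier [0–3 7, 0–4 12, 1–4 12, 1–3 14, 2–3 10] → take 0–3 (7); add 3.
Step 4: frontier [0–4 12, 1–4 12, 3–4 5] → take 3–4 (5); add 4.
The 3rd edge added is 0–3.

0-3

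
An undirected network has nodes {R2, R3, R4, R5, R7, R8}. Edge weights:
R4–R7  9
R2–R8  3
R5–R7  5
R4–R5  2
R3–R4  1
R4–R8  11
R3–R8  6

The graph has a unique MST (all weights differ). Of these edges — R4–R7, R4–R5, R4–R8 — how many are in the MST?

Kruskal's algorithm — process edges by increasing weight (ties by edge label):
R3–R4 (1): add — endpoints in different components.
R4–R5 (2): add — endpoints in different components.
R2–R8 (3): add — endpoints in different components.
R5–R7 (5): add — endpoints in different components.
R3–R8 (6): add — endpoints in different components.
MST edge set: {R3–R4, R4–R5, R2–R8, R5–R7, R3–R8}.
Of the listed edges, {R4–R5} are in the MST → 1.

1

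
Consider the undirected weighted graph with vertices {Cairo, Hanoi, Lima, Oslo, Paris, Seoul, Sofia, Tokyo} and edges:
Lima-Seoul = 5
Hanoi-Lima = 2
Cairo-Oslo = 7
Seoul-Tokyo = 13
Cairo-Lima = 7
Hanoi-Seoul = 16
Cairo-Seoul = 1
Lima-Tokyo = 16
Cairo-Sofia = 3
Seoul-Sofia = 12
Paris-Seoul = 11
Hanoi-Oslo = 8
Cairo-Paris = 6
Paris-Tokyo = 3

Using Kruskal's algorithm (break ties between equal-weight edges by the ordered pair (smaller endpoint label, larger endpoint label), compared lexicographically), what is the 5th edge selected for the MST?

Lima-Seoul

Sort edges by weight, then run Kruskal:
Cairo-Seoul (1): add — endpoints in different components.
Hanoi-Lima (2): add — endpoints in different components.
Cairo-Sofia (3): add — endpoints in different components.
Paris-Tokyo (3): add — endpoints in different components.
Lima-Seoul (5): add — endpoints in different components.
Cairo-Paris (6): add — endpoints in different components.
Cairo-Lima (7): skip — Cairo and Lima already connected.
Cairo-Oslo (7): add — endpoints in different components.
The 5th edge added is Lima-Seoul.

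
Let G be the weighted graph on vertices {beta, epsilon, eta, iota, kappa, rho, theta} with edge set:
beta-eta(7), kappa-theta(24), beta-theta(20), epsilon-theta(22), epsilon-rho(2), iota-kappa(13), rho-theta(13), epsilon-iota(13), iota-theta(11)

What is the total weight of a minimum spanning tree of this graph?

66

Sort edges by weight, then run Kruskal:
epsilon-rho (2): add — endpoints in different components.
beta-eta (7): add — endpoints in different components.
iota-theta (11): add — endpoints in different components.
epsilon-iota (13): add — endpoints in different components.
iota-kappa (13): add — endpoints in different components.
rho-theta (13): skip — theta and rho already connected.
beta-theta (20): add — endpoints in different components.
MST edges: epsilon-rho, beta-eta, iota-theta, epsilon-iota, iota-kappa, beta-theta; total weight 2+7+11+13+13+20 = 66.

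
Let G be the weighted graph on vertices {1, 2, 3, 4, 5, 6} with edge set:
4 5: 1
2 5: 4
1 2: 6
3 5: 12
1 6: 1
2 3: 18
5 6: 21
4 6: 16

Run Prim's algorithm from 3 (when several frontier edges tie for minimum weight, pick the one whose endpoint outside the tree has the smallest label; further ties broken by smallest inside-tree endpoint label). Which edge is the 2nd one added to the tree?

4-5

Prim's algorithm from 3:
Step 1: cheapest edge leaving the tree is 3 5 (12); add 5.
Step 2: cheapest edge leaving the tree is 4 5 (1); add 4.
Step 3: cheapest edge leaving the tree is 2 5 (4); add 2.
Step 4: cheapest edge leaving the tree is 1 2 (6); add 1.
Step 5: cheapest edge leaving the tree is 1 6 (1); add 6.
The 2nd edge added is 4 5.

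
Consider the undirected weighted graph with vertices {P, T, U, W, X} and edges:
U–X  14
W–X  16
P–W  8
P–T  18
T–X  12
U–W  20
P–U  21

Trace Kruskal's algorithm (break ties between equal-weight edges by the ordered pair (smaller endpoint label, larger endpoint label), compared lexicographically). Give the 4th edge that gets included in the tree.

W-X

Kruskal's algorithm — process edges by increasing weight (ties by edge label):
P–W (8): add — endpoints in different components.
T–X (12): add — endpoints in different components.
U–X (14): add — endpoints in different components.
W–X (16): add — endpoints in different components.
The 4th edge added is W–X.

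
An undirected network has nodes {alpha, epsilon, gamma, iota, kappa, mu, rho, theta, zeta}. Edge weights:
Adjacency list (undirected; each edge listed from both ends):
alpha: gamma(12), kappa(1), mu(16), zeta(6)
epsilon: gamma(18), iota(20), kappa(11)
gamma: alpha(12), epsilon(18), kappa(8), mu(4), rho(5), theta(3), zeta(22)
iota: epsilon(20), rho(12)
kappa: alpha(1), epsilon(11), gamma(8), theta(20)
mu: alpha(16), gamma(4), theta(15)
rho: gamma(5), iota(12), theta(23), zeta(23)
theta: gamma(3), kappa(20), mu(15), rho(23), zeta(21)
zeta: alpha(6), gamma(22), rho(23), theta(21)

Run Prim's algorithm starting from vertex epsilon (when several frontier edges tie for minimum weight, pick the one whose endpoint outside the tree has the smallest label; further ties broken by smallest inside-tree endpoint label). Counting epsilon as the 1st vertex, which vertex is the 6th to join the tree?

Prim's algorithm from epsilon:
Step 1: cheapest edge leaving the tree is epsilon—kappa (11); add kappa.
Step 2: cheapest edge leaving the tree is alpha—kappa (1); add alpha.
Step 3: cheapest edge leaving the tree is alpha—zeta (6); add zeta.
Step 4: cheapest edge leaving the tree is gamma—kappa (8); add gamma.
Step 5: cheapest edge leaving the tree is gamma—theta (3); add theta.
Step 6: cheapest edge leaving the tree is gamma—mu (4); add mu.
Step 7: cheapest edge leaving the tree is gamma—rho (5); add rho.
Step 8: cheapest edge leaving the tree is iota—rho (12); add iota.
Vertex order: epsilon, kappa, alpha, zeta, gamma, theta, mu, rho, iota. The 6th vertex is theta.

theta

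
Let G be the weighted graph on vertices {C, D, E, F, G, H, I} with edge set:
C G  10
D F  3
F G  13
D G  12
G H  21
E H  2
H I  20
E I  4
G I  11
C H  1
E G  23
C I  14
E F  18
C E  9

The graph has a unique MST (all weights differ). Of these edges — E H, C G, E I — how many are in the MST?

3

Kruskal's algorithm — process edges by increasing weight (ties by edge label):
C H (1): add. Components now {C,H} {D} {E} {F} {G} {I}
E H (2): add. Components now {C,E,H} {D} {F} {G} {I}
D F (3): add. Components now {C,E,H} {D,F} {G} {I}
E I (4): add. Components now {C,E,H,I} {D,F} {G}
C E (9): skip — C and E already connected.
C G (10): add. Components now {C,E,G,H,I} {D,F}
G I (11): skip — G and I already connected.
D G (12): add. Components now {C,D,E,F,G,H,I}
MST edge set: {C H, E H, D F, E I, C G, D G}.
Of the listed edges, {E H, C G, E I} are in the MST → 3.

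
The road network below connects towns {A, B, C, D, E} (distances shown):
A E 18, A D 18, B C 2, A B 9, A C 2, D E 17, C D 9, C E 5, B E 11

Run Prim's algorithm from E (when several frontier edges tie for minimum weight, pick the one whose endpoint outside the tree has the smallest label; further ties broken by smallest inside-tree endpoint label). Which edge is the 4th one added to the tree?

Prim's algorithm from E:
Step 1: cheapest edge leaving the tree is C E (5); add C.
Step 2: cheapest edge leaving the tree is A C (2); add A.
Step 3: cheapest edge leaving the tree is B C (2); add B.
Step 4: cheapest edge leaving the tree is C D (9); add D.
The 4th edge added is C D.

C-D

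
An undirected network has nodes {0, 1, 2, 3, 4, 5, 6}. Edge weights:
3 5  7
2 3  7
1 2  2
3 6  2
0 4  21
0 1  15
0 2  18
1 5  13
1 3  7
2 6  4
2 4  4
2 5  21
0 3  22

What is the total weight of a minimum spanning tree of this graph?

34

Kruskal: consider edges lightest-first.
1 2 (2): add — endpoints in different components.
3 6 (2): add — endpoints in different components.
2 4 (4): add — endpoints in different components.
2 6 (4): add — endpoints in different components.
1 3 (7): skip — 1 and 3 already connected.
2 3 (7): skip — 2 and 3 already connected.
3 5 (7): add — endpoints in different components.
1 5 (13): skip — 1 and 5 already connected.
0 1 (15): add — endpoints in different components.
MST edges: 1 2, 3 6, 2 4, 2 6, 3 5, 0 1; total weight 2+2+4+4+7+15 = 34.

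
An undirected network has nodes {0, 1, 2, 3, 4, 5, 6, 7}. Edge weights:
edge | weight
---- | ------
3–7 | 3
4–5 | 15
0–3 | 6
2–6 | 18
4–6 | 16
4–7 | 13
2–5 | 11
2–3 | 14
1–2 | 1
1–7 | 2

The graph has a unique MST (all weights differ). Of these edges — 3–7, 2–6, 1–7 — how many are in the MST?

2

Kruskal's algorithm — process edges by increasing weight (ties by edge label):
1–2 (1): add — endpoints in different components.
1–7 (2): add — endpoints in different components.
3–7 (3): add — endpoints in different components.
0–3 (6): add — endpoints in different components.
2–5 (11): add — endpoints in different components.
4–7 (13): add — endpoints in different components.
2–3 (14): skip — 2 and 3 already connected.
4–5 (15): skip — 4 and 5 already connected.
4–6 (16): add — endpoints in different components.
MST edge set: {1–2, 1–7, 3–7, 0–3, 2–5, 4–7, 4–6}.
Of the listed edges, {3–7, 1–7} are in the MST → 2.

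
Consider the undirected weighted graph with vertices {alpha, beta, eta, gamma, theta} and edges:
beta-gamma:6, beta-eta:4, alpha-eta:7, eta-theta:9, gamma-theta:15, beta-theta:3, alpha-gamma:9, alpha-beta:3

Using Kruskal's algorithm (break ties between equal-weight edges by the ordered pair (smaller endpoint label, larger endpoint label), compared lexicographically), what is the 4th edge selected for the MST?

beta-gamma

Sort edges by weight, then run Kruskal:
alpha-beta (3): add — endpoints in different components.
beta-theta (3): add — endpoints in different components.
beta-eta (4): add — endpoints in different components.
beta-gamma (6): add — endpoints in different components.
The 4th edge added is beta-gamma.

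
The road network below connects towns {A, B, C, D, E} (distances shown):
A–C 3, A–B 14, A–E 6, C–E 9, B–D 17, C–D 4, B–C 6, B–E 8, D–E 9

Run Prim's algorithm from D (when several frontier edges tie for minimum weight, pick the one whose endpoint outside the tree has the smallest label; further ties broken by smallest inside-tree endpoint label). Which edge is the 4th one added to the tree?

A-E

Prim's algorithm from D:
Step 1: cheapest edge leaving the tree is C–D (4); add C.
Step 2: cheapest edge leaving the tree is A–C (3); add A.
Step 3: cheapest edge leaving the tree is B–C (6); add B.
Step 4: cheapest edge leaving the tree is A–E (6); add E.
The 4th edge added is A–E.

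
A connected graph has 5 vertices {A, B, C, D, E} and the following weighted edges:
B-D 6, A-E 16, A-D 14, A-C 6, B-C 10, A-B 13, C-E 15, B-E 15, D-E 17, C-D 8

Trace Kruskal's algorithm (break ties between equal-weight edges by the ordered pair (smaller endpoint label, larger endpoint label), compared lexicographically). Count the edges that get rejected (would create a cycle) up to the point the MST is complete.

3

Sort edges by weight, then run Kruskal:
A-C (6): add. Components now {A,C} {B} {D} {E}
B-D (6): add. Components now {A,C} {B,D} {E}
C-D (8): add. Components now {A,B,C,D} {E}
B-C (10): skip — B and C already connected.
A-B (13): skip — A and B already connected.
A-D (14): skip — A and D already connected.
B-E (15): add. Components now {A,B,C,D,E}
Edges rejected before the tree was complete: 3.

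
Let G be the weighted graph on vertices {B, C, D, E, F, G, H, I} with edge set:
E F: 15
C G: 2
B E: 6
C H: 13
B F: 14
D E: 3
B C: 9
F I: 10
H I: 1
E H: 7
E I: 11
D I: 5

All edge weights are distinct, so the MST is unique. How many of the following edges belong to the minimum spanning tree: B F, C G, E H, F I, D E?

Kruskal's algorithm — process edges by increasing weight (ties by edge label):
H I (1): add — endpoints in different components.
C G (2): add — endpoints in different components.
D E (3): add — endpoints in different components.
D I (5): add — endpoints in different components.
B E (6): add — endpoints in different components.
E H (7): skip — E and H already connected.
B C (9): add — endpoints in different components.
F I (10): add — endpoints in different components.
MST edge set: {H I, C G, D E, D I, B E, B C, F I}.
Of the listed edges, {C G, F I, D E} are in the MST → 3.

3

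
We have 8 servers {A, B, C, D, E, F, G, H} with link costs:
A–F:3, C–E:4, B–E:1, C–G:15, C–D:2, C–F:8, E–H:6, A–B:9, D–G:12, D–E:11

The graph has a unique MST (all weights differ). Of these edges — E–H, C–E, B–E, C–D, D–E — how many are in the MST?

Kruskal: consider edges lightest-first.
B–E (1): add — endpoints in different components.
C–D (2): add — endpoints in different components.
A–F (3): add — endpoints in different components.
C–E (4): add — endpoints in different components.
E–H (6): add — endpoints in different components.
C–F (8): add — endpoints in different components.
A–B (9): skip — A and B already connected.
D–E (11): skip — D and E already connected.
D–G (12): add — endpoints in different components.
MST edge set: {B–E, C–D, A–F, C–E, E–H, C–F, D–G}.
Of the listed edges, {E–H, C–E, B–E, C–D} are in the MST → 4.

4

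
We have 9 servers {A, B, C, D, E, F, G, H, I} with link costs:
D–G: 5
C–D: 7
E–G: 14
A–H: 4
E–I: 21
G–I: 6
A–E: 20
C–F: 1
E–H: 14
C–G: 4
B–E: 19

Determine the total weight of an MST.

67

Prim, starting at G.
Step 1: cheapest edge leaving the tree is C–G (4); add C.
Step 2: cheapest edge leaving the tree is C–F (1); add F.
Step 3: cheapest edge leaving the tree is D–G (5); add D.
Step 4: cheapest edge leaving the tree is G–I (6); add I.
Step 5: cheapest edge leaving the tree is E–G (14); add E.
Step 6: cheapest edge leaving the tree is E–H (14); add H.
Step 7: cheapest edge leaving the tree is A–H (4); add A.
Step 8: cheapest edge leaving the tree is B–E (19); add B.
MST edges: C–G, C–F, D–G, G–I, E–G, E–H, A–H, B–E; total weight 4+1+5+6+14+14+4+19 = 67.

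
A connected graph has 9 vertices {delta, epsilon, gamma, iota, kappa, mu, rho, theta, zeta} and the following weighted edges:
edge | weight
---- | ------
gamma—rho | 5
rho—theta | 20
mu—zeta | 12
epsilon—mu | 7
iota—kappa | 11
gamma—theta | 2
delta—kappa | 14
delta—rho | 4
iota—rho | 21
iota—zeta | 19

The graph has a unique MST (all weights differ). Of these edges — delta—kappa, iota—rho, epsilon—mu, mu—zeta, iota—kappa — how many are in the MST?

4

Kruskal's algorithm — process edges by increasing weight (ties by edge label):
gamma—theta (2): add — endpoints in different components.
delta—rho (4): add — endpoints in different components.
gamma—rho (5): add — endpoints in different components.
epsilon—mu (7): add — endpoints in different components.
iota—kappa (11): add — endpoints in different components.
mu—zeta (12): add — endpoints in different components.
delta—kappa (14): add — endpoints in different components.
iota—zeta (19): add — endpoints in different components.
MST edge set: {gamma—theta, delta—rho, gamma—rho, epsilon—mu, iota—kappa, mu—zeta, delta—kappa, iota—zeta}.
Of the listed edges, {delta—kappa, epsilon—mu, mu—zeta, iota—kappa} are in the MST → 4.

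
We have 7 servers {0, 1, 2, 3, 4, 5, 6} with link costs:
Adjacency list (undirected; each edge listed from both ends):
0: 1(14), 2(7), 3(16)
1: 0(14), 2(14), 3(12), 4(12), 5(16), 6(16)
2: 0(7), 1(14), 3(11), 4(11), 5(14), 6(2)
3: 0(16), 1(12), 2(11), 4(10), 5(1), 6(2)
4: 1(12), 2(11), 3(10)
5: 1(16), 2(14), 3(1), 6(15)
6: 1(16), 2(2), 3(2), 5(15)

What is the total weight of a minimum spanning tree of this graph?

Sort edges by weight, then run Kruskal:
3–5 (1): add — endpoints in different components.
2–6 (2): add — endpoints in different components.
3–6 (2): add — endpoints in different components.
0–2 (7): add — endpoints in different components.
3–4 (10): add — endpoints in different components.
2–3 (11): skip — 2 and 3 already connected.
2–4 (11): skip — 2 and 4 already connected.
1–3 (12): add — endpoints in different components.
MST edges: 3–5, 2–6, 3–6, 0–2, 3–4, 1–3; total weight 1+2+2+7+10+12 = 34.

34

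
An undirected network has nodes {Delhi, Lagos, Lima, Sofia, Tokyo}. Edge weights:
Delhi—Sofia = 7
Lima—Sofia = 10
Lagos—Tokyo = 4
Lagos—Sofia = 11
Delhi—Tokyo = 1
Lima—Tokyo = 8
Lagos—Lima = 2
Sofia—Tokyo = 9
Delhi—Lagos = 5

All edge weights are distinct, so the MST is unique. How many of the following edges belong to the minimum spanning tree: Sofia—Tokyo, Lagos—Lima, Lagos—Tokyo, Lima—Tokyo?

Kruskal: consider edges lightest-first.
Delhi—Tokyo (1): add — endpoints in different components.
Lagos—Lima (2): add — endpoints in different components.
Lagos—Tokyo (4): add — endpoints in different components.
Delhi—Lagos (5): skip — Delhi and Lagos already connected.
Delhi—Sofia (7): add — endpoints in different components.
MST edge set: {Delhi—Tokyo, Lagos—Lima, Lagos—Tokyo, Delhi—Sofia}.
Of the listed edges, {Lagos—Lima, Lagos—Tokyo} are in the MST → 2.

2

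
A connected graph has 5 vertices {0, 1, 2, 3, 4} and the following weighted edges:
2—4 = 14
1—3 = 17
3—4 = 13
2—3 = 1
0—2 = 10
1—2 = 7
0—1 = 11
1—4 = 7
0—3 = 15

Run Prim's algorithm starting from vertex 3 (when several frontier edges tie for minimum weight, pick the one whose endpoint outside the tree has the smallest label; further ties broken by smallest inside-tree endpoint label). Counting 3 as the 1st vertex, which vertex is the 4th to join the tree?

Prim, starting at 3.
Step 1: frontier [2—3 1, 3—4 13, 0—3 15, 1—3 17] → take 2—3 (1); add 2.
Step 2: frontier [1—2 7, 0—2 10, 2—4 14, 3—4 13, 0—3 15, 1—3 17] → take 1—2 (7); add 1.
Step 3: frontier [1—4 7, 0—1 11, 0—2 10, 2—4 14, 3—4 13, 0—3 15] → take 1—4 (7); add 4.
Step 4: frontier [0—1 11, 0—2 10, 0—3 15] → take 0—2 (10); add 0.
Vertex order: 3, 2, 1, 4, 0. The 4th vertex is 4.

4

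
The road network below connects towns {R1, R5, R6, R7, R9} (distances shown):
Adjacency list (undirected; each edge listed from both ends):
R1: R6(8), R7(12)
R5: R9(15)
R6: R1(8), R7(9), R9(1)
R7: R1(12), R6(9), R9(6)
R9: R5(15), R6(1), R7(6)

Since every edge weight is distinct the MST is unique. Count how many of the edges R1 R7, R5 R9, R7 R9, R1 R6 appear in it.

Kruskal: consider edges lightest-first.
R6 R9 (1): add. Components now {R6,R9} {R7} {R1} {R5}
R7 R9 (6): add. Components now {R6,R7,R9} {R1} {R5}
R1 R6 (8): add. Components now {R1,R6,R7,R9} {R5}
R6 R7 (9): skip — R7 and R6 already connected.
R1 R7 (12): skip — R7 and R1 already connected.
R5 R9 (15): add. Components now {R1,R5,R6,R7,R9}
MST edge set: {R6 R9, R7 R9, R1 R6, R5 R9}.
Of the listed edges, {R5 R9, R7 R9, R1 R6} are in the MST → 3.

3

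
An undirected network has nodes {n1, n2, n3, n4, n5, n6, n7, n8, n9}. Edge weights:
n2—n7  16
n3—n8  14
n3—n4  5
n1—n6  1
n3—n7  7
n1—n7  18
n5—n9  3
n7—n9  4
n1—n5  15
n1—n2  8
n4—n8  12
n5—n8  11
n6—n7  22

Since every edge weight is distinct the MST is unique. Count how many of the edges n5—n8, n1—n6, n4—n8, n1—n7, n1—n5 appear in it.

3

Sort edges by weight, then run Kruskal:
n1—n6 (1): add — endpoints in different components.
n5—n9 (3): add — endpoints in different components.
n7—n9 (4): add — endpoints in different components.
n3—n4 (5): add — endpoints in different components.
n3—n7 (7): add — endpoints in different components.
n1—n2 (8): add — endpoints in different components.
n5—n8 (11): add — endpoints in different components.
n4—n8 (12): skip — n8 and n4 already connected.
n3—n8 (14): skip — n8 and n3 already connected.
n1—n5 (15): add — endpoints in different components.
MST edge set: {n1—n6, n5—n9, n7—n9, n3—n4, n3—n7, n1—n2, n5—n8, n1—n5}.
Of the listed edges, {n5—n8, n1—n6, n1—n5} are in the MST → 3.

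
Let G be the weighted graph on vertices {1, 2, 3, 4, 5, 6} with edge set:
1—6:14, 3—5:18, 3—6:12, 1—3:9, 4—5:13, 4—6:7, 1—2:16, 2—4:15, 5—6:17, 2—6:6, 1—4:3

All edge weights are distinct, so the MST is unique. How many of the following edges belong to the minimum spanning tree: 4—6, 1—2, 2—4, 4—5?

Kruskal: consider edges lightest-first.
1—4 (3): add — endpoints in different components.
2—6 (6): add — endpoints in different components.
4—6 (7): add — endpoints in different components.
1—3 (9): add — endpoints in different components.
3—6 (12): skip — 3 and 6 already connected.
4—5 (13): add — endpoints in different components.
MST edge set: {1—4, 2—6, 4—6, 1—3, 4—5}.
Of the listed edges, {4—6, 4—5} are in the MST → 2.

2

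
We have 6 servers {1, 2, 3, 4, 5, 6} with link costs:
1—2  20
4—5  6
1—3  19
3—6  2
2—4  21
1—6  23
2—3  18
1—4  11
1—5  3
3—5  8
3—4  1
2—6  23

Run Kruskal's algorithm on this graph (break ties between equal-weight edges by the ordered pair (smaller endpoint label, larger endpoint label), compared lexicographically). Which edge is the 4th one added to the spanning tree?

Sort edges by weight, then run Kruskal:
3—4 (1): add — endpoints in different components.
3—6 (2): add — endpoints in different components.
1—5 (3): add — endpoints in different components.
4—5 (6): add — endpoints in different components.
3—5 (8): skip — 3 and 5 already connected.
1—4 (11): skip — 1 and 4 already connected.
2—3 (18): add — endpoints in different components.
The 4th edge added is 4—5.

4-5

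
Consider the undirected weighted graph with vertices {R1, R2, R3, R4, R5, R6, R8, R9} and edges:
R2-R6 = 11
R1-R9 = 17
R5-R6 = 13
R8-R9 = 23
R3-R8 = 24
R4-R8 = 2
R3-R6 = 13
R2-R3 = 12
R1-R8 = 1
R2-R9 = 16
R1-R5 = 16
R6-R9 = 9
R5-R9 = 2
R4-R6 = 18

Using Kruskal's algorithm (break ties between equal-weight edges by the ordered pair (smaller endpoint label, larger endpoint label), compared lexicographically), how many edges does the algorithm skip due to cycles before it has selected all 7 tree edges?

Sort edges by weight, then run Kruskal:
R1-R8 (1): add — endpoints in different components.
R4-R8 (2): add — endpoints in different components.
R5-R9 (2): add — endpoints in different components.
R6-R9 (9): add — endpoints in different components.
R2-R6 (11): add — endpoints in different components.
R2-R3 (12): add — endpoints in different components.
R3-R6 (13): skip — R3 and R6 already connected.
R5-R6 (13): skip — R6 and R5 already connected.
R1-R5 (16): add — endpoints in different components.
Edges rejected before the tree was complete: 2.

2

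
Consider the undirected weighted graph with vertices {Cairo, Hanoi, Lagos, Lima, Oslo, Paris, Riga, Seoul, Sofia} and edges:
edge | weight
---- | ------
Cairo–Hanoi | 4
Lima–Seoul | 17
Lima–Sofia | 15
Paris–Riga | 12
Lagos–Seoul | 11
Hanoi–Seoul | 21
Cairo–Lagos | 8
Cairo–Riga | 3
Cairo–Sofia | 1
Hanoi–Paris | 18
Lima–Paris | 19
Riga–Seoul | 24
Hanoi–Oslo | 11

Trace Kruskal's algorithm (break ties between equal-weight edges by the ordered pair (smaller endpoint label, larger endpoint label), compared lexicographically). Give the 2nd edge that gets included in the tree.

Kruskal: consider edges lightest-first.
Cairo–Sofia (1): add — endpoints in different components.
Cairo–Riga (3): add — endpoints in different components.
Cairo–Hanoi (4): add — endpoints in different components.
Cairo–Lagos (8): add — endpoints in different components.
Hanoi–Oslo (11): add — endpoints in different components.
Lagos–Seoul (11): add — endpoints in different components.
Paris–Riga (12): add — endpoints in different components.
Lima–Sofia (15): add — endpoints in different components.
The 2nd edge added is Cairo–Riga.

Cairo-Riga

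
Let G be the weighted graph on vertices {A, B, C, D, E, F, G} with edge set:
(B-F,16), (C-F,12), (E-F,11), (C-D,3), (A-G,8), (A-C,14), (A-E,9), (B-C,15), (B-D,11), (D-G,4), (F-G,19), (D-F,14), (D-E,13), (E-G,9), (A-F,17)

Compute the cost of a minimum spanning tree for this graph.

46

Grow the tree from A using Prim:
Step 1: cheapest edge leaving the tree is A-G (8); add G.
Step 2: cheapest edge leaving the tree is D-G (4); add D.
Step 3: cheapest edge leaving the tree is C-D (3); add C.
Step 4: cheapest edge leaving the tree is A-E (9); add E.
Step 5: cheapest edge leaving the tree is B-D (11); add B.
Step 6: cheapest edge leaving the tree is E-F (11); add F.
MST edges: A-G, D-G, C-D, A-E, B-D, E-F; total weight 8+4+3+9+11+11 = 46.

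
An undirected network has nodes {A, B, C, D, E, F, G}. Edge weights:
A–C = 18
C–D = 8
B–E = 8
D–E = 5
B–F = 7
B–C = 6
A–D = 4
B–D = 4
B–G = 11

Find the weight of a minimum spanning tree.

Grow the tree from E using Prim:
Step 1: cheapest edge leaving the tree is D–E (5); add D.
Step 2: cheapest edge leaving the tree is A–D (4); add A.
Step 3: cheapest edge leaving the tree is B–D (4); add B.
Step 4: cheapest edge leaving the tree is B–C (6); add C.
Step 5: cheapest edge leaving the tree is B–F (7); add F.
Step 6: cheapest edge leaving the tree is B–G (11); add G.
MST edges: D–E, A–D, B–D, B–C, B–F, B–G; total weight 5+4+4+6+7+11 = 37.

37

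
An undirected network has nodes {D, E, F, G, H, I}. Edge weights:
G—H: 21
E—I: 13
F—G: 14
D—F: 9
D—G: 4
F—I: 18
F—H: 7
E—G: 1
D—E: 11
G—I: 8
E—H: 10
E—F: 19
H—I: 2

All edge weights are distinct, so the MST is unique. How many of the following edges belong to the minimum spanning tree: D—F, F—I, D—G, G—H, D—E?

1

Sort edges by weight, then run Kruskal:
E—G (1): add. Components now {D} {E,G} {F} {H} {I}
H—I (2): add. Components now {D} {E,G} {F} {H,I}
D—G (4): add. Components now {D,E,G} {F} {H,I}
F—H (7): add. Components now {D,E,G} {F,H,I}
G—I (8): add. Components now {D,E,F,G,H,I}
MST edge set: {E—G, H—I, D—G, F—H, G—I}.
Of the listed edges, {D—G} are in the MST → 1.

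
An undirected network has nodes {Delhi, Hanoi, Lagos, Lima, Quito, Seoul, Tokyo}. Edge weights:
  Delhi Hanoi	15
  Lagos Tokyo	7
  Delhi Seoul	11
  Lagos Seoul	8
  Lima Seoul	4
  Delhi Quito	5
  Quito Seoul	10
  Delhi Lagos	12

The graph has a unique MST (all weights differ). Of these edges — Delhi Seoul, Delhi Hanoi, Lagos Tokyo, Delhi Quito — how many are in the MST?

Sort edges by weight, then run Kruskal:
Lima Seoul (4): add — endpoints in different components.
Delhi Quito (5): add — endpoints in different components.
Lagos Tokyo (7): add — endpoints in different components.
Lagos Seoul (8): add — endpoints in different components.
Quito Seoul (10): add — endpoints in different components.
Delhi Seoul (11): skip — Delhi and Seoul already connected.
Delhi Lagos (12): skip — Delhi and Lagos already connected.
Delhi Hanoi (15): add — endpoints in different components.
MST edge set: {Lima Seoul, Delhi Quito, Lagos Tokyo, Lagos Seoul, Quito Seoul, Delhi Hanoi}.
Of the listed edges, {Delhi Hanoi, Lagos Tokyo, Delhi Quito} are in the MST → 3.

3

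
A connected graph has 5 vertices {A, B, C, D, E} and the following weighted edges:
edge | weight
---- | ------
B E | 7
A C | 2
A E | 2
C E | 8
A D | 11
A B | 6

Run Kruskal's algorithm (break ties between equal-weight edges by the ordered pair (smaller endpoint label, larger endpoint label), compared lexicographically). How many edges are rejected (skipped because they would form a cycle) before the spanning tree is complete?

Kruskal: consider edges lightest-first.
A C (2): add — endpoints in different components.
A E (2): add — endpoints in different components.
A B (6): add — endpoints in different components.
B E (7): skip — B and E already connected.
C E (8): skip — C and E already connected.
A D (11): add — endpoints in different components.
Edges rejected before the tree was complete: 2.

2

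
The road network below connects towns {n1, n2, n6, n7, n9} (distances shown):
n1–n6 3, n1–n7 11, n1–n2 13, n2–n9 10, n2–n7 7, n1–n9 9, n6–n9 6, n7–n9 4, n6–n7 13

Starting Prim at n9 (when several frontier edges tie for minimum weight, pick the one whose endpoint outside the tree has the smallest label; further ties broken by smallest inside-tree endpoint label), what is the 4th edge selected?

Prim, starting at n9.
Step 1: cheapest edge leaving the tree is n7–n9 (4); add n7.
Step 2: cheapest edge leaving the tree is n6–n9 (6); add n6.
Step 3: cheapest edge leaving the tree is n1–n6 (3); add n1.
Step 4: cheapest edge leaving the tree is n2–n7 (7); add n2.
The 4th edge added is n2–n7.

n2-n7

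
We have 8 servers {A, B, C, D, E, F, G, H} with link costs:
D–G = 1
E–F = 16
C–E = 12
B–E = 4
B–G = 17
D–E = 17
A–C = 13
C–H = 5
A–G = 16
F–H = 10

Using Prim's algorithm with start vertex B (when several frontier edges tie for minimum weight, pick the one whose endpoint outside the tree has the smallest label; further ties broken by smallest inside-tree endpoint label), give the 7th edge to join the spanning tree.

Prim's algorithm from B:
Step 1: cheapest edge leaving the tree is B–E (4); add E.
Step 2: cheapest edge leaving the tree is C–E (12); add C.
Step 3: cheapest edge leaving the tree is C–H (5); add H.
Step 4: cheapest edge leaving the tree is F–H (10); add F.
Step 5: cheapest edge leaving the tree is A–C (13); add A.
Step 6: cheapest edge leaving the tree is A–G (16); add G.
Step 7: cheapest edge leaving the tree is D–G (1); add D.
The 7th edge added is D–G.

D-G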